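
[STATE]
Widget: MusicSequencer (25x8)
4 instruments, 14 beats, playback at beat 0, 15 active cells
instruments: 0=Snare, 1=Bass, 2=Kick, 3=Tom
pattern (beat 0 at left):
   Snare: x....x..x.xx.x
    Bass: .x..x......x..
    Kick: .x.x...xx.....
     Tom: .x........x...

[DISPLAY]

      ▼1234567890123     
 Snare█····█··█·██·█     
  Bass·█··█······█··     
  Kick·█·█···██·····     
   Tom·█········█···     
                         
                         
                         


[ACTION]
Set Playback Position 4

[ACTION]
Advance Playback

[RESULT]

      01234▼67890123     
 Snare█····█··█·██·█     
  Bass·█··█······█··     
  Kick·█·█···██·····     
   Tom·█········█···     
                         
                         
                         


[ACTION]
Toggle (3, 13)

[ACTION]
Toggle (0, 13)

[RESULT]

      01234▼67890123     
 Snare█····█··█·██··     
  Bass·█··█······█··     
  Kick·█·█···██·····     
   Tom·█········█··█     
                         
                         
                         


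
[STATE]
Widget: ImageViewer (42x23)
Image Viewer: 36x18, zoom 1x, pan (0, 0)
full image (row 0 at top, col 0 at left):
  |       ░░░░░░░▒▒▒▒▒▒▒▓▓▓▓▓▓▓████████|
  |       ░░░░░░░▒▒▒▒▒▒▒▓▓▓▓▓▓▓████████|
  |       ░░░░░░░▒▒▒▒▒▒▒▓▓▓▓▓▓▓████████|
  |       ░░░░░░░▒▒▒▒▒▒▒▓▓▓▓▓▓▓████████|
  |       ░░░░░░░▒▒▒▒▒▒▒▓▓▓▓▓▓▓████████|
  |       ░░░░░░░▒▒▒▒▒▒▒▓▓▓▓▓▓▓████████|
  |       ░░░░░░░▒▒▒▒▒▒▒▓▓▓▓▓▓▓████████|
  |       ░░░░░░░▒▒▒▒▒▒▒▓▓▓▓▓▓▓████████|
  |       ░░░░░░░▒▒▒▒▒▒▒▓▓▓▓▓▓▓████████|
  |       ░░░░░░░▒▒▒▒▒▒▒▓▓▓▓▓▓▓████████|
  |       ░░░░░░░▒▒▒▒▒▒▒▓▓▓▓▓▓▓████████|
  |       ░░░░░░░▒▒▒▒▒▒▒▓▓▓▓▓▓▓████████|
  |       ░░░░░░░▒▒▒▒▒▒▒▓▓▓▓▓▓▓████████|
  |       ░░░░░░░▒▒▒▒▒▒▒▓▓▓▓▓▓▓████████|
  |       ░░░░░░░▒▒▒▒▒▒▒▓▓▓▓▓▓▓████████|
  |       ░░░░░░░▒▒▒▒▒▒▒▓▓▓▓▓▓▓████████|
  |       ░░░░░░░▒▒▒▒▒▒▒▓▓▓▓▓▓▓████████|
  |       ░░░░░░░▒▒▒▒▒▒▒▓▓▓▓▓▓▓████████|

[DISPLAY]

       ░░░░░░░▒▒▒▒▒▒▒▓▓▓▓▓▓▓████████      
       ░░░░░░░▒▒▒▒▒▒▒▓▓▓▓▓▓▓████████      
       ░░░░░░░▒▒▒▒▒▒▒▓▓▓▓▓▓▓████████      
       ░░░░░░░▒▒▒▒▒▒▒▓▓▓▓▓▓▓████████      
       ░░░░░░░▒▒▒▒▒▒▒▓▓▓▓▓▓▓████████      
       ░░░░░░░▒▒▒▒▒▒▒▓▓▓▓▓▓▓████████      
       ░░░░░░░▒▒▒▒▒▒▒▓▓▓▓▓▓▓████████      
       ░░░░░░░▒▒▒▒▒▒▒▓▓▓▓▓▓▓████████      
       ░░░░░░░▒▒▒▒▒▒▒▓▓▓▓▓▓▓████████      
       ░░░░░░░▒▒▒▒▒▒▒▓▓▓▓▓▓▓████████      
       ░░░░░░░▒▒▒▒▒▒▒▓▓▓▓▓▓▓████████      
       ░░░░░░░▒▒▒▒▒▒▒▓▓▓▓▓▓▓████████      
       ░░░░░░░▒▒▒▒▒▒▒▓▓▓▓▓▓▓████████      
       ░░░░░░░▒▒▒▒▒▒▒▓▓▓▓▓▓▓████████      
       ░░░░░░░▒▒▒▒▒▒▒▓▓▓▓▓▓▓████████      
       ░░░░░░░▒▒▒▒▒▒▒▓▓▓▓▓▓▓████████      
       ░░░░░░░▒▒▒▒▒▒▒▓▓▓▓▓▓▓████████      
       ░░░░░░░▒▒▒▒▒▒▒▓▓▓▓▓▓▓████████      
                                          
                                          
                                          
                                          
                                          


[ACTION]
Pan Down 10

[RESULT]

       ░░░░░░░▒▒▒▒▒▒▒▓▓▓▓▓▓▓████████      
       ░░░░░░░▒▒▒▒▒▒▒▓▓▓▓▓▓▓████████      
       ░░░░░░░▒▒▒▒▒▒▒▓▓▓▓▓▓▓████████      
       ░░░░░░░▒▒▒▒▒▒▒▓▓▓▓▓▓▓████████      
       ░░░░░░░▒▒▒▒▒▒▒▓▓▓▓▓▓▓████████      
       ░░░░░░░▒▒▒▒▒▒▒▓▓▓▓▓▓▓████████      
       ░░░░░░░▒▒▒▒▒▒▒▓▓▓▓▓▓▓████████      
       ░░░░░░░▒▒▒▒▒▒▒▓▓▓▓▓▓▓████████      
                                          
                                          
                                          
                                          
                                          
                                          
                                          
                                          
                                          
                                          
                                          
                                          
                                          
                                          
                                          


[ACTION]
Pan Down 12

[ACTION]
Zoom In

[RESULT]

              ░░░░░░░░░░░░░░▒▒▒▒▒▒▒▒▒▒▒▒▒▒
              ░░░░░░░░░░░░░░▒▒▒▒▒▒▒▒▒▒▒▒▒▒
              ░░░░░░░░░░░░░░▒▒▒▒▒▒▒▒▒▒▒▒▒▒
              ░░░░░░░░░░░░░░▒▒▒▒▒▒▒▒▒▒▒▒▒▒
              ░░░░░░░░░░░░░░▒▒▒▒▒▒▒▒▒▒▒▒▒▒
              ░░░░░░░░░░░░░░▒▒▒▒▒▒▒▒▒▒▒▒▒▒
              ░░░░░░░░░░░░░░▒▒▒▒▒▒▒▒▒▒▒▒▒▒
              ░░░░░░░░░░░░░░▒▒▒▒▒▒▒▒▒▒▒▒▒▒
              ░░░░░░░░░░░░░░▒▒▒▒▒▒▒▒▒▒▒▒▒▒
              ░░░░░░░░░░░░░░▒▒▒▒▒▒▒▒▒▒▒▒▒▒
              ░░░░░░░░░░░░░░▒▒▒▒▒▒▒▒▒▒▒▒▒▒
              ░░░░░░░░░░░░░░▒▒▒▒▒▒▒▒▒▒▒▒▒▒
              ░░░░░░░░░░░░░░▒▒▒▒▒▒▒▒▒▒▒▒▒▒
              ░░░░░░░░░░░░░░▒▒▒▒▒▒▒▒▒▒▒▒▒▒
                                          
                                          
                                          
                                          
                                          
                                          
                                          
                                          
                                          


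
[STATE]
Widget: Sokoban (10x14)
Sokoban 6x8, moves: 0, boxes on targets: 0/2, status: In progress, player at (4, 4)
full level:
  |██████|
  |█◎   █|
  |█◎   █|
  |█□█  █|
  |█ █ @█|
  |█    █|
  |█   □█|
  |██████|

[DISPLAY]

██████    
█◎   █    
█◎   █    
█□█  █    
█ █ @█    
█    █    
█   □█    
██████    
Moves: 0  
          
          
          
          
          


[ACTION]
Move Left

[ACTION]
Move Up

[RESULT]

██████    
█◎   █    
█◎   █    
█□█@ █    
█ █  █    
█    █    
█   □█    
██████    
Moves: 2  
          
          
          
          
          


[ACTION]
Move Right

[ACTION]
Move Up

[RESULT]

██████    
█◎   █    
█◎  @█    
█□█  █    
█ █  █    
█    █    
█   □█    
██████    
Moves: 4  
          
          
          
          
          


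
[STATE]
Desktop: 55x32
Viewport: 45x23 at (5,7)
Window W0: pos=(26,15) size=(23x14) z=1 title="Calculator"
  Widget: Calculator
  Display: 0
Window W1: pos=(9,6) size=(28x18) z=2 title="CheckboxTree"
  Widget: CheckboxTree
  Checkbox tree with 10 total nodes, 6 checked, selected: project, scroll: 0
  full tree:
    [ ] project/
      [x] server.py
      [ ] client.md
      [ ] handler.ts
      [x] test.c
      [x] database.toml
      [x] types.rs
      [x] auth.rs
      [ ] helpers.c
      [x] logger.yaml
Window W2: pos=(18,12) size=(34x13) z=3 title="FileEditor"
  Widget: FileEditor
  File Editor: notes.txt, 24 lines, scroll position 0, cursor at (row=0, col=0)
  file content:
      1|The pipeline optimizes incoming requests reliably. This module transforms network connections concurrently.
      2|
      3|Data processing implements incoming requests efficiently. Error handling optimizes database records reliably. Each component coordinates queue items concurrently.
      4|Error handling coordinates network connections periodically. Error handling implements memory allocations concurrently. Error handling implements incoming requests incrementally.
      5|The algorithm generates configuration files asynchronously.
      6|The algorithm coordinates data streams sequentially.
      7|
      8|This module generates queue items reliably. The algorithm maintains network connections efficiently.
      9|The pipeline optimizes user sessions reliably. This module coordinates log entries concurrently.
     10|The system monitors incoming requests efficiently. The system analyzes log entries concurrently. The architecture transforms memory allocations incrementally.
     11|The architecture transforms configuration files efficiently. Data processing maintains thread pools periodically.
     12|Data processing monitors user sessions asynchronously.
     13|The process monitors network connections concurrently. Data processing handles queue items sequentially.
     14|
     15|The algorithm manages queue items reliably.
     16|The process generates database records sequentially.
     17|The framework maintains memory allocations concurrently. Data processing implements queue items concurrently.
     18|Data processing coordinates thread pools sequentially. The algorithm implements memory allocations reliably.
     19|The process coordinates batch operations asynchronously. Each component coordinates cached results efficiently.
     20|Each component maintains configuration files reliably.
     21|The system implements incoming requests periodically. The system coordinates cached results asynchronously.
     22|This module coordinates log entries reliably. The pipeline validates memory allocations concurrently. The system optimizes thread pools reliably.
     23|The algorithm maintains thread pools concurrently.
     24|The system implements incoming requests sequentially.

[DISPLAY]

    ┃ CheckboxTree             ┃             
    ┠──────────────────────────┨             
    ┃>[-] project/             ┃             
    ┃   [x] server.py          ┃             
    ┃   [ ] client.md          ┃             
    ┃   [ ] h┏━━━━━━━━━━━━━━━━━━━━━━━━━━━━━━━
    ┃   [x] t┃ FileEditor                    
    ┃   [x] d┠───────────────────────────────
    ┃   [x] t┃█he pipeline optimizes incoming
    ┃   [x] a┃                               
    ┃   [ ] h┃Data processing implements inco
    ┃   [x] l┃Error handling coordinates netw
    ┃        ┃The algorithm generates configu
    ┃        ┃The algorithm coordinates data 
    ┃        ┃                               
    ┃        ┃This module generates queue ite
    ┗━━━━━━━━┃The pipeline optimizes user ses
             ┗━━━━━━━━━━━━━━━━━━━━━━━━━━━━━━━
                     ┃├───┼───┼───┼───┤    ┃ 
                     ┃│ 0 │ . │ = │ + │    ┃ 
                     ┃└───┴───┴───┴───┘    ┃ 
                     ┗━━━━━━━━━━━━━━━━━━━━━┛ 
                                             


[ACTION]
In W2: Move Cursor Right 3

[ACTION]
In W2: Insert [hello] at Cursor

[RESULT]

    ┃ CheckboxTree             ┃             
    ┠──────────────────────────┨             
    ┃>[-] project/             ┃             
    ┃   [x] server.py          ┃             
    ┃   [ ] client.md          ┃             
    ┃   [ ] h┏━━━━━━━━━━━━━━━━━━━━━━━━━━━━━━━
    ┃   [x] t┃ FileEditor                    
    ┃   [x] d┠───────────────────────────────
    ┃   [x] t┃Thehello█pipeline optimizes inc
    ┃   [x] a┃                               
    ┃   [ ] h┃Data processing implements inco
    ┃   [x] l┃Error handling coordinates netw
    ┃        ┃The algorithm generates configu
    ┃        ┃The algorithm coordinates data 
    ┃        ┃                               
    ┃        ┃This module generates queue ite
    ┗━━━━━━━━┃The pipeline optimizes user ses
             ┗━━━━━━━━━━━━━━━━━━━━━━━━━━━━━━━
                     ┃├───┼───┼───┼───┤    ┃ 
                     ┃│ 0 │ . │ = │ + │    ┃ 
                     ┃└───┴───┴───┴───┘    ┃ 
                     ┗━━━━━━━━━━━━━━━━━━━━━┛ 
                                             


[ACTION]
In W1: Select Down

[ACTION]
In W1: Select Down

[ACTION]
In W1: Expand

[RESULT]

    ┃ CheckboxTree             ┃             
    ┠──────────────────────────┨             
    ┃ [-] project/             ┃             
    ┃   [x] server.py          ┃             
    ┃>  [ ] client.md          ┃             
    ┃   [ ] h┏━━━━━━━━━━━━━━━━━━━━━━━━━━━━━━━
    ┃   [x] t┃ FileEditor                    
    ┃   [x] d┠───────────────────────────────
    ┃   [x] t┃Thehello█pipeline optimizes inc
    ┃   [x] a┃                               
    ┃   [ ] h┃Data processing implements inco
    ┃   [x] l┃Error handling coordinates netw
    ┃        ┃The algorithm generates configu
    ┃        ┃The algorithm coordinates data 
    ┃        ┃                               
    ┃        ┃This module generates queue ite
    ┗━━━━━━━━┃The pipeline optimizes user ses
             ┗━━━━━━━━━━━━━━━━━━━━━━━━━━━━━━━
                     ┃├───┼───┼───┼───┤    ┃ 
                     ┃│ 0 │ . │ = │ + │    ┃ 
                     ┃└───┴───┴───┴───┘    ┃ 
                     ┗━━━━━━━━━━━━━━━━━━━━━┛ 
                                             


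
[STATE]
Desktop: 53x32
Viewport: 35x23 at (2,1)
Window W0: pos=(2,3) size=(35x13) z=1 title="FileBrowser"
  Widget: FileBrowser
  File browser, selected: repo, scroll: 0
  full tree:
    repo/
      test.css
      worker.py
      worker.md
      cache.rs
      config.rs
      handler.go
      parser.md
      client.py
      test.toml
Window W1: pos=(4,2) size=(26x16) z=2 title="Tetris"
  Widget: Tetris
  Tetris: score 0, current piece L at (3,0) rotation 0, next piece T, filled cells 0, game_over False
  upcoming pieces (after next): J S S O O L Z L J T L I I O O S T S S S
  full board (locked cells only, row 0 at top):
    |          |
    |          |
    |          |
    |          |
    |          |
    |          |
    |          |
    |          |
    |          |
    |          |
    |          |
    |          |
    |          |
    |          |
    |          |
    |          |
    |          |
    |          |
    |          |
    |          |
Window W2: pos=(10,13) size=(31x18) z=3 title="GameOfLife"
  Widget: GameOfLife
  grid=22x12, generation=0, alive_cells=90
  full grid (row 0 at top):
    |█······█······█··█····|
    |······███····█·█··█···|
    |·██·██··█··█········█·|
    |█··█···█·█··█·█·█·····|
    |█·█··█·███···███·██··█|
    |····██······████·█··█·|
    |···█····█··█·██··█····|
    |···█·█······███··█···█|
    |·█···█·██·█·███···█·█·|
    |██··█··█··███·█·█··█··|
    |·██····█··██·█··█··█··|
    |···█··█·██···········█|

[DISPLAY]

                                   
  ┏━━━━━━━━━━━━━━━━━━━━━━━━┓       
┏━┃ Tetris                 ┃━━━━━━┓
┃ ┠────────────────────────┨      ┃
┠─┃          │Next:        ┃──────┨
┃>┃          │ ▒           ┃      ┃
┃ ┃          │▒▒▒          ┃      ┃
┃ ┃          │             ┃      ┃
┃ ┃          │             ┃      ┃
┃ ┃          │             ┃      ┃
┃ ┃          │Score:       ┃      ┃
┃ ┃          │0            ┃      ┃
┃ ┃     ┏━━━━━━━━━━━━━━━━━━━━━━━━━━
┃ ┃     ┃ GameOfLife               
┗━┃     ┠──────────────────────────
  ┃     ┃Gen: 0                    
  ┗━━━━━┃█······█······█··█····    
        ┃······███····█·█··█···    
        ┃·██·██··█··█········█·    
        ┃█··█···█·█··█·█·█·····    
        ┃█·█··█·███···███·██··█    
        ┃····██······████·█··█·    
        ┃···█····█··█·██··█····    


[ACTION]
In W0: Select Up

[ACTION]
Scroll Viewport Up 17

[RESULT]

                                   
                                   
  ┏━━━━━━━━━━━━━━━━━━━━━━━━┓       
┏━┃ Tetris                 ┃━━━━━━┓
┃ ┠────────────────────────┨      ┃
┠─┃          │Next:        ┃──────┨
┃>┃          │ ▒           ┃      ┃
┃ ┃          │▒▒▒          ┃      ┃
┃ ┃          │             ┃      ┃
┃ ┃          │             ┃      ┃
┃ ┃          │             ┃      ┃
┃ ┃          │Score:       ┃      ┃
┃ ┃          │0            ┃      ┃
┃ ┃     ┏━━━━━━━━━━━━━━━━━━━━━━━━━━
┃ ┃     ┃ GameOfLife               
┗━┃     ┠──────────────────────────
  ┃     ┃Gen: 0                    
  ┗━━━━━┃█······█······█··█····    
        ┃······███····█·█··█···    
        ┃·██·██··█··█········█·    
        ┃█··█···█·█··█·█·█·····    
        ┃█·█··█·███···███·██··█    
        ┃····██······████·█··█·    


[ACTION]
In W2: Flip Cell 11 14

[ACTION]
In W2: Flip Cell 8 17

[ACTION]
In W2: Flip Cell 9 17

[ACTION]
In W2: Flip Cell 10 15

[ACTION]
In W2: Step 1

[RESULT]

                                   
                                   
  ┏━━━━━━━━━━━━━━━━━━━━━━━━┓       
┏━┃ Tetris                 ┃━━━━━━┓
┃ ┠────────────────────────┨      ┃
┠─┃          │Next:        ┃──────┨
┃>┃          │ ▒           ┃      ┃
┃ ┃          │▒▒▒          ┃      ┃
┃ ┃          │             ┃      ┃
┃ ┃          │             ┃      ┃
┃ ┃          │             ┃      ┃
┃ ┃          │Score:       ┃      ┃
┃ ┃          │0            ┃      ┃
┃ ┃     ┏━━━━━━━━━━━━━━━━━━━━━━━━━━
┃ ┃     ┃ GameOfLife               
┗━┃     ┠──────────────────────────
  ┃     ┃Gen: 1                    
  ┗━━━━━┃······███·····█·······    
        ┃·█···██·█·····█·······    
        ┃·█████···█··████······    
        ┃█··█·█·█·██·█·█·██····    
        ┃·█·█·█·█·█·······██···    
        ┃···█████·█·······█····    


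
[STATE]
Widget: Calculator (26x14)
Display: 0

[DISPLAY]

                         0
┌───┬───┬───┬───┐         
│ 7 │ 8 │ 9 │ ÷ │         
├───┼───┼───┼───┤         
│ 4 │ 5 │ 6 │ × │         
├───┼───┼───┼───┤         
│ 1 │ 2 │ 3 │ - │         
├───┼───┼───┼───┤         
│ 0 │ . │ = │ + │         
├───┼───┼───┼───┤         
│ C │ MC│ MR│ M+│         
└───┴───┴───┴───┘         
                          
                          


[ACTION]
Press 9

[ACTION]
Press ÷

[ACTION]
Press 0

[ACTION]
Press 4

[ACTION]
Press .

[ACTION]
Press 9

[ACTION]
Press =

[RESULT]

               1.836734694
┌───┬───┬───┬───┐         
│ 7 │ 8 │ 9 │ ÷ │         
├───┼───┼───┼───┤         
│ 4 │ 5 │ 6 │ × │         
├───┼───┼───┼───┤         
│ 1 │ 2 │ 3 │ - │         
├───┼───┼───┼───┤         
│ 0 │ . │ = │ + │         
├───┼───┼───┼───┤         
│ C │ MC│ MR│ M+│         
└───┴───┴───┴───┘         
                          
                          


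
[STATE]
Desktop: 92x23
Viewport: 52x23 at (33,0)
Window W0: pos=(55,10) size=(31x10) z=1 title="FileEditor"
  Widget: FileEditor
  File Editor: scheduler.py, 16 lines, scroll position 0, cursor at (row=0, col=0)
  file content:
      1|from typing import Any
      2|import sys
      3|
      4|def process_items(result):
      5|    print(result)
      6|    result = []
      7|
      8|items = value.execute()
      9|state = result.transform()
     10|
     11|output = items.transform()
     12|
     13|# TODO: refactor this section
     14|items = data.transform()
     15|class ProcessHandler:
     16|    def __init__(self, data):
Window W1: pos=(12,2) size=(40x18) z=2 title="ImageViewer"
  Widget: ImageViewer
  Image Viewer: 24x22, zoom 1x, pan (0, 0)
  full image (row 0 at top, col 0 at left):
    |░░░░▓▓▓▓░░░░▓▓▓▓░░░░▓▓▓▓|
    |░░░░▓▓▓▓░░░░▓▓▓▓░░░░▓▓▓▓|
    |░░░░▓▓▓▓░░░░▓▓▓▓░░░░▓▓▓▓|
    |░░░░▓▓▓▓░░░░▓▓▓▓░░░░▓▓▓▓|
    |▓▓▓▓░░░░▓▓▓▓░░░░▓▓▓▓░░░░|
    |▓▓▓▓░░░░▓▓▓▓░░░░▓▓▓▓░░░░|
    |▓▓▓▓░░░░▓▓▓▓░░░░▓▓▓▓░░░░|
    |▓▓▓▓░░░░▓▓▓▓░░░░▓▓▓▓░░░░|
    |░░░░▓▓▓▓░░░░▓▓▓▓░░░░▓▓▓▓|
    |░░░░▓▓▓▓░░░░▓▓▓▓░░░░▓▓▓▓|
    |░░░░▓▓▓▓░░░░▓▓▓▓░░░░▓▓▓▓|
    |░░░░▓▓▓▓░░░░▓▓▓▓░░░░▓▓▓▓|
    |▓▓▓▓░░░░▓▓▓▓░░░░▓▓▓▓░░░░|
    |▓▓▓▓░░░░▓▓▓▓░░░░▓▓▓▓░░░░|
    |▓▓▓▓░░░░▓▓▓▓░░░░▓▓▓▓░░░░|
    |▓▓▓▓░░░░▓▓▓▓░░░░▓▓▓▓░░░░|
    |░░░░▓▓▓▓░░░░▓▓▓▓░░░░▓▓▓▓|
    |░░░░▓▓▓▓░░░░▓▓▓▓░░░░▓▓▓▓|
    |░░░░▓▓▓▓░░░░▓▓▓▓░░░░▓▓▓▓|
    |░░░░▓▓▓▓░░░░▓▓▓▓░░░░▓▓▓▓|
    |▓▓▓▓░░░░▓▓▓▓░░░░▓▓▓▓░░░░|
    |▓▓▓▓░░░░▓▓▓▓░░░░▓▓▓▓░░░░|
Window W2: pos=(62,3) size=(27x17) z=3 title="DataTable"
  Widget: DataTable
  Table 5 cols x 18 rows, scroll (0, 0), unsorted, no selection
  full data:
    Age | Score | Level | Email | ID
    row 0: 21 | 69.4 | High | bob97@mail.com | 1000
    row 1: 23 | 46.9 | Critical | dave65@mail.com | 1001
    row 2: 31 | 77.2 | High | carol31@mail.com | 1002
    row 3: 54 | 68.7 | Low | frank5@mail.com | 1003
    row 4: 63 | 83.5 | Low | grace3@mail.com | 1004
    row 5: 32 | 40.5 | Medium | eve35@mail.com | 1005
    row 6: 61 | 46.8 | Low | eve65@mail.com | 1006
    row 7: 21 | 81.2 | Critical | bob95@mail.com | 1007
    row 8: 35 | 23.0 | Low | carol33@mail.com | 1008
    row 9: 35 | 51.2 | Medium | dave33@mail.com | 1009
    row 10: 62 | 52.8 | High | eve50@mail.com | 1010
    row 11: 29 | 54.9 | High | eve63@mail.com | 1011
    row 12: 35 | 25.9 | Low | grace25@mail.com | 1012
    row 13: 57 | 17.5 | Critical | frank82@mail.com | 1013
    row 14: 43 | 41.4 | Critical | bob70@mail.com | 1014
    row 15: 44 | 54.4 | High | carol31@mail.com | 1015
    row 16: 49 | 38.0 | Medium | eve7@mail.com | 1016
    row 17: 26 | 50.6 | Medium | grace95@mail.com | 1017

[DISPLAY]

                                                    
                                                    
━━━━━━━━━━━━━━━━━━┓                                 
                  ┃          ┏━━━━━━━━━━━━━━━━━━━━━━
──────────────────┨          ┃ DataTable            
▓▓▓▓              ┃          ┠──────────────────────
▓▓▓▓              ┃          ┃Age│Score│Level   │Ema
▓▓▓▓              ┃          ┃───┼─────┼────────┼───
▓▓▓▓              ┃          ┃21 │69.4 │High    │bob
░░░░              ┃          ┃23 │46.9 │Critical│dav
░░░░              ┃   ┏━━━━━━┃31 │77.2 │High    │car
░░░░              ┃   ┃ FileE┃54 │68.7 │Low     │fra
░░░░              ┃   ┠──────┃63 │83.5 │Low     │gra
▓▓▓▓              ┃   ┃█rom t┃32 │40.5 │Medium  │eve
▓▓▓▓              ┃   ┃import┃61 │46.8 │Low     │eve
▓▓▓▓              ┃   ┃      ┃21 │81.2 │Critical│bob
▓▓▓▓              ┃   ┃def pr┃35 │23.0 │Low     │car
░░░░              ┃   ┃    pr┃35 │51.2 │Medium  │dav
░░░░              ┃   ┃    re┃62 │52.8 │High    │eve
━━━━━━━━━━━━━━━━━━┛   ┗━━━━━━┗━━━━━━━━━━━━━━━━━━━━━━
                                                    
                                                    
                                                    


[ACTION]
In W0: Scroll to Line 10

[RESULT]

                                                    
                                                    
━━━━━━━━━━━━━━━━━━┓                                 
                  ┃          ┏━━━━━━━━━━━━━━━━━━━━━━
──────────────────┨          ┃ DataTable            
▓▓▓▓              ┃          ┠──────────────────────
▓▓▓▓              ┃          ┃Age│Score│Level   │Ema
▓▓▓▓              ┃          ┃───┼─────┼────────┼───
▓▓▓▓              ┃          ┃21 │69.4 │High    │bob
░░░░              ┃          ┃23 │46.9 │Critical│dav
░░░░              ┃   ┏━━━━━━┃31 │77.2 │High    │car
░░░░              ┃   ┃ FileE┃54 │68.7 │Low     │fra
░░░░              ┃   ┠──────┃63 │83.5 │Low     │gra
▓▓▓▓              ┃   ┃      ┃32 │40.5 │Medium  │eve
▓▓▓▓              ┃   ┃output┃61 │46.8 │Low     │eve
▓▓▓▓              ┃   ┃      ┃21 │81.2 │Critical│bob
▓▓▓▓              ┃   ┃# TODO┃35 │23.0 │Low     │car
░░░░              ┃   ┃items ┃35 │51.2 │Medium  │dav
░░░░              ┃   ┃class ┃62 │52.8 │High    │eve
━━━━━━━━━━━━━━━━━━┛   ┗━━━━━━┗━━━━━━━━━━━━━━━━━━━━━━
                                                    
                                                    
                                                    


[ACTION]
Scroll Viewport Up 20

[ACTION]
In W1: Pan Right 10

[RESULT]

                                                    
                                                    
━━━━━━━━━━━━━━━━━━┓                                 
                  ┃          ┏━━━━━━━━━━━━━━━━━━━━━━
──────────────────┨          ┃ DataTable            
                  ┃          ┠──────────────────────
                  ┃          ┃Age│Score│Level   │Ema
                  ┃          ┃───┼─────┼────────┼───
                  ┃          ┃21 │69.4 │High    │bob
                  ┃          ┃23 │46.9 │Critical│dav
                  ┃   ┏━━━━━━┃31 │77.2 │High    │car
                  ┃   ┃ FileE┃54 │68.7 │Low     │fra
                  ┃   ┠──────┃63 │83.5 │Low     │gra
                  ┃   ┃      ┃32 │40.5 │Medium  │eve
                  ┃   ┃output┃61 │46.8 │Low     │eve
                  ┃   ┃      ┃21 │81.2 │Critical│bob
                  ┃   ┃# TODO┃35 │23.0 │Low     │car
                  ┃   ┃items ┃35 │51.2 │Medium  │dav
                  ┃   ┃class ┃62 │52.8 │High    │eve
━━━━━━━━━━━━━━━━━━┛   ┗━━━━━━┗━━━━━━━━━━━━━━━━━━━━━━
                                                    
                                                    
                                                    


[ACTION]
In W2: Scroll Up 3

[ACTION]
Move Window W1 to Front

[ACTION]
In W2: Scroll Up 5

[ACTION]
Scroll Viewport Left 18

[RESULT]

                                                    
                                                    
━━━━━━━━━━━━━━━━━━━━━━━━━━━━━━━━━━━━┓               
mageViewer                          ┃          ┏━━━━
────────────────────────────────────┨          ┃ Dat
▓▓▓▓░░░░▓▓▓▓                        ┃          ┠────
▓▓▓▓░░░░▓▓▓▓                        ┃          ┃Age│
▓▓▓▓░░░░▓▓▓▓                        ┃          ┃───┼
▓▓▓▓░░░░▓▓▓▓                        ┃          ┃21 │
░░░░▓▓▓▓░░░░                        ┃          ┃23 │
░░░░▓▓▓▓░░░░                        ┃   ┏━━━━━━┃31 │
░░░░▓▓▓▓░░░░                        ┃   ┃ FileE┃54 │
░░░░▓▓▓▓░░░░                        ┃   ┠──────┃63 │
▓▓▓▓░░░░▓▓▓▓                        ┃   ┃      ┃32 │
▓▓▓▓░░░░▓▓▓▓                        ┃   ┃output┃61 │
▓▓▓▓░░░░▓▓▓▓                        ┃   ┃      ┃21 │
▓▓▓▓░░░░▓▓▓▓                        ┃   ┃# TODO┃35 │
░░░░▓▓▓▓░░░░                        ┃   ┃items ┃35 │
░░░░▓▓▓▓░░░░                        ┃   ┃class ┃62 │
━━━━━━━━━━━━━━━━━━━━━━━━━━━━━━━━━━━━┛   ┗━━━━━━┗━━━━
                                                    
                                                    
                                                    


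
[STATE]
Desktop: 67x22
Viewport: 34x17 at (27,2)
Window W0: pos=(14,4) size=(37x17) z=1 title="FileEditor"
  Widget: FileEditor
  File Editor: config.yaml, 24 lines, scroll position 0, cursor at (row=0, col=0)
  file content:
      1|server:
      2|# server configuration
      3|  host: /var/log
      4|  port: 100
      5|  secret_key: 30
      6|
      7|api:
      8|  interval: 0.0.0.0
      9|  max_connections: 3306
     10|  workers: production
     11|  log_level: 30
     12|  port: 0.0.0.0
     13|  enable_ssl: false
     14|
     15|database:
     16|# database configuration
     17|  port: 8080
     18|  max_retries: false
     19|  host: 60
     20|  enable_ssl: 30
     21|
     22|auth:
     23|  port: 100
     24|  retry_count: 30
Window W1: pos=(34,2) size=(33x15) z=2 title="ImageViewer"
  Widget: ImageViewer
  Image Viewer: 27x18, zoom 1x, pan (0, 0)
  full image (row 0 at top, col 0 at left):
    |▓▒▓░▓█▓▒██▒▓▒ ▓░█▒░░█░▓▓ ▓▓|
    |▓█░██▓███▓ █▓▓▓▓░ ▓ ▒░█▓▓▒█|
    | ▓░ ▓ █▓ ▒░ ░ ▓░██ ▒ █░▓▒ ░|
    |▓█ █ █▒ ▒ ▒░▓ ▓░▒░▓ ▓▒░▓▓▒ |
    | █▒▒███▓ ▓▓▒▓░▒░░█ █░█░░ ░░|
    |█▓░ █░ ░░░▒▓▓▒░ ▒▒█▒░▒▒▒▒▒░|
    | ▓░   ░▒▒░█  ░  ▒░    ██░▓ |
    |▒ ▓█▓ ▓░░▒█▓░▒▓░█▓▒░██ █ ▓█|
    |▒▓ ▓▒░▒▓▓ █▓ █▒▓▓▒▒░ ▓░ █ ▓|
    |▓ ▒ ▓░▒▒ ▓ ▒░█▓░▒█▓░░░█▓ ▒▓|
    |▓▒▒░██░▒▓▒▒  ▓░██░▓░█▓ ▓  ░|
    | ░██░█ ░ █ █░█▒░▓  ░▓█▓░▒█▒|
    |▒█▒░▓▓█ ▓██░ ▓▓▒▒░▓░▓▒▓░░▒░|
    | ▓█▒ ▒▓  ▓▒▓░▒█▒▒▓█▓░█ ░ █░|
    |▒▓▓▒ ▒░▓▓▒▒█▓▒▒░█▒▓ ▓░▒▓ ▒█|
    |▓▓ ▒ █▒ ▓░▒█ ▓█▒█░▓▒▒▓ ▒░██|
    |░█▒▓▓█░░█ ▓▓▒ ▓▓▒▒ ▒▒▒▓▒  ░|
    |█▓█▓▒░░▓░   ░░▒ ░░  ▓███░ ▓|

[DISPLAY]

       ┏━━━━━━━━━━━━━━━━━━━━━━━━━━
       ┃ ImageViewer              
━━━━━━━┠──────────────────────────
       ┃▓▒▓░▓█▓▒██▒▓▒ ▓░█▒░░█░▓▓ ▓
───────┃▓█░██▓███▓ █▓▓▓▓░ ▓ ▒░█▓▓▒
       ┃ ▓░ ▓ █▓ ▒░ ░ ▓░██ ▒ █░▓▒ 
figurat┃▓█ █ █▒ ▒ ▒░▓ ▓░▒░▓ ▓▒░▓▓▒
/log   ┃ █▒▒███▓ ▓▓▒▓░▒░░█ █░█░░ ░
       ┃█▓░ █░ ░░░▒▓▓▒░ ▒▒█▒░▒▒▒▒▒
: 30   ┃ ▓░   ░▒▒░█  ░  ▒░    ██░▓
       ┃▒ ▓█▓ ▓░░▒█▓░▒▓░█▓▒░██ █ ▓
       ┃▒▓ ▓▒░▒▓▓ █▓ █▒▓▓▒▒░ ▓░ █ 
0.0.0.0┃▓ ▒ ▓░▒▒ ▓ ▒░█▓░▒█▓░░░█▓ ▒
tions: ┃▓▒▒░██░▒▓▒▒  ▓░██░▓░█▓ ▓  
roducti┗━━━━━━━━━━━━━━━━━━━━━━━━━━
 30                   ░┃          
0.0                   ░┃          


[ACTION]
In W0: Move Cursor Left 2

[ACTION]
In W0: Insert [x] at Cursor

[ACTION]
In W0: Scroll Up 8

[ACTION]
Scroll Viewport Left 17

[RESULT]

                        ┏━━━━━━━━━
                        ┃ ImageVie
    ┏━━━━━━━━━━━━━━━━━━━┠─────────
    ┃ FileEditor        ┃▓▒▓░▓█▓▒█
    ┠───────────────────┃▓█░██▓███
    ┃x█erver:           ┃ ▓░ ▓ █▓ 
    ┃# server configurat┃▓█ █ █▒ ▒
    ┃  host: /var/log   ┃ █▒▒███▓ 
    ┃  port: 100        ┃█▓░ █░ ░░
    ┃  secret_key: 30   ┃ ▓░   ░▒▒
    ┃                   ┃▒ ▓█▓ ▓░░
    ┃api:               ┃▒▓ ▓▒░▒▓▓
    ┃  interval: 0.0.0.0┃▓ ▒ ▓░▒▒ 
    ┃  max_connections: ┃▓▒▒░██░▒▓
    ┃  workers: producti┗━━━━━━━━━
    ┃  log_level: 30              
    ┃  port: 0.0.0.0              


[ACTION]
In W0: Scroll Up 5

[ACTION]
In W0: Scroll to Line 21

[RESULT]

                        ┏━━━━━━━━━
                        ┃ ImageVie
    ┏━━━━━━━━━━━━━━━━━━━┠─────────
    ┃ FileEditor        ┃▓▒▓░▓█▓▒█
    ┠───────────────────┃▓█░██▓███
    ┃  port: 0.0.0.0    ┃ ▓░ ▓ █▓ 
    ┃  enable_ssl: false┃▓█ █ █▒ ▒
    ┃                   ┃ █▒▒███▓ 
    ┃database:          ┃█▓░ █░ ░░
    ┃# database configur┃ ▓░   ░▒▒
    ┃  port: 8080       ┃▒ ▓█▓ ▓░░
    ┃  max_retries: fals┃▒▓ ▓▒░▒▓▓
    ┃  host: 60         ┃▓ ▒ ▓░▒▒ 
    ┃  enable_ssl: 30   ┃▓▒▒░██░▒▓
    ┃                   ┗━━━━━━━━━
    ┃auth:                        
    ┃  port: 100                  
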